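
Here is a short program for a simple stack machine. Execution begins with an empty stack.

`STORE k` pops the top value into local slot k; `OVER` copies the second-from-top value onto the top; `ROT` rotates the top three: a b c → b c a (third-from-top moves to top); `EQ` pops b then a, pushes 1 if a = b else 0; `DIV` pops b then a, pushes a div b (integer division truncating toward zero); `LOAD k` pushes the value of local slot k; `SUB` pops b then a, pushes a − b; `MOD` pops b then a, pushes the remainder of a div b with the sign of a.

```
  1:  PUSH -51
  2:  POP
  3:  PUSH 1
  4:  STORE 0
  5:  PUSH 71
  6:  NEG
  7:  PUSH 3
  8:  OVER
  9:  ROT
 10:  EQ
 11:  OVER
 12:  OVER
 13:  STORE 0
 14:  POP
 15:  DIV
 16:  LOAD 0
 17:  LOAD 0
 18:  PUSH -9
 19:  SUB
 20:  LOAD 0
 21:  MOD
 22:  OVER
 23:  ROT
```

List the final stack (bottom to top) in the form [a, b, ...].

[3, 0, 1, 1]

PUSH -51 → -51
POP      → (empty)
PUSH 1   → 1
STORE 0  → (empty)
PUSH 71  → 71
NEG      → -71
PUSH 3   → -71 3
OVER     → -71 3 -71
ROT      → 3 -71 -71
EQ       → 3 1
OVER     → 3 1 3
OVER     → 3 1 3 1
STORE 0  → 3 1 3
POP      → 3 1
DIV      → 3
LOAD 0   → 3 1
LOAD 0   → 3 1 1
PUSH -9  → 3 1 1 -9
SUB      → 3 1 10
LOAD 0   → 3 1 10 1
MOD      → 3 1 0
OVER     → 3 1 0 1
ROT      → 3 0 1 1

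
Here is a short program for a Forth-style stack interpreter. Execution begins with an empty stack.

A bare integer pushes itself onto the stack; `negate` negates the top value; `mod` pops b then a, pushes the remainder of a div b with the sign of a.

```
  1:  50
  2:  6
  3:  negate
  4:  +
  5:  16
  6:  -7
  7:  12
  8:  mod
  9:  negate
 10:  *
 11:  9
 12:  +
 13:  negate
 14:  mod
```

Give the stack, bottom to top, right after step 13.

[44, -121]

50     → 50
6      → 50 6
negate → 50 -6
+      → 44
16     → 44 16
-7     → 44 16 -7
12     → 44 16 -7 12
mod    → 44 16 -7
negate → 44 16 7
*      → 44 112
9      → 44 112 9
+      → 44 121
negate → 44 -121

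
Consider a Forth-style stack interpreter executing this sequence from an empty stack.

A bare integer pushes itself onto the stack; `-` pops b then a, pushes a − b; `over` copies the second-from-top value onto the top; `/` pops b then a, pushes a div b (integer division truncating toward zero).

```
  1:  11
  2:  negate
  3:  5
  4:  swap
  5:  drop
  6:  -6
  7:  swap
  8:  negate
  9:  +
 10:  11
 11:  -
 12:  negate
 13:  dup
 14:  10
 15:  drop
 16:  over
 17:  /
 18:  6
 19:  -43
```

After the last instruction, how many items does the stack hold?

11      [11]
negate  [-11]
5       [-11, 5]
swap    [5, -11]
drop    [5]
-6      [5, -6]
swap    [-6, 5]
negate  [-6, -5]
+       [-11]
11      [-11, 11]
-       [-22]
negate  [22]
dup     [22, 22]
10      [22, 22, 10]
drop    [22, 22]
over    [22, 22, 22]
/       [22, 1]
6       [22, 1, 6]
-43     [22, 1, 6, -43]

4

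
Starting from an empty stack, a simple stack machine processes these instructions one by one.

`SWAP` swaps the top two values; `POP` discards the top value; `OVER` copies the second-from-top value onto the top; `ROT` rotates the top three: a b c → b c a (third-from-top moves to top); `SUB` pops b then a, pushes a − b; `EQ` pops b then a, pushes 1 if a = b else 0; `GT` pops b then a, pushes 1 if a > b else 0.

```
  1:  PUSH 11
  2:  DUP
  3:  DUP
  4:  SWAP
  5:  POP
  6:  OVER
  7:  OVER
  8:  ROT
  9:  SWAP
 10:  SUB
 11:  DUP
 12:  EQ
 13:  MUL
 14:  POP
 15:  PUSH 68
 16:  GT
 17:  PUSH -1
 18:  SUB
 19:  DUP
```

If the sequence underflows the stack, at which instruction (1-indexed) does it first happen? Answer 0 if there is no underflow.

0

PUSH 11 : 11
DUP     : 11 11
DUP     : 11 11 11
SWAP    : 11 11 11
POP     : 11 11
OVER    : 11 11 11
OVER    : 11 11 11 11
ROT     : 11 11 11 11
SWAP    : 11 11 11 11
SUB     : 11 11 0
DUP     : 11 11 0 0
EQ      : 11 11 1
MUL     : 11 11
POP     : 11
PUSH 68 : 11 68
GT      : 0
PUSH -1 : 0 -1
SUB     : 1
DUP     : 1 1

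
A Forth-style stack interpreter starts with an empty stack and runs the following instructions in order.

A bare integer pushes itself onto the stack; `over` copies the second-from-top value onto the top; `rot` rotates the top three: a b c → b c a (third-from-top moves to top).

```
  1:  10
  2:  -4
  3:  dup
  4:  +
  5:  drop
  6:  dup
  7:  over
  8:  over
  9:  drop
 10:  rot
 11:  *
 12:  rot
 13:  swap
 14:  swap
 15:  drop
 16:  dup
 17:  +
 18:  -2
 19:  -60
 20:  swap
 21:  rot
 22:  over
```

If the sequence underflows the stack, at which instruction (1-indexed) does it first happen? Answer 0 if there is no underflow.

10    [10]
-4    [10, -4]
dup   [10, -4, -4]
+     [10, -8]
drop  [10]
dup   [10, 10]
over  [10, 10, 10]
over  [10, 10, 10, 10]
drop  [10, 10, 10]
rot   [10, 10, 10]
*     [10, 100]
rot  — needs 3 operands, stack has 2 → underflow

12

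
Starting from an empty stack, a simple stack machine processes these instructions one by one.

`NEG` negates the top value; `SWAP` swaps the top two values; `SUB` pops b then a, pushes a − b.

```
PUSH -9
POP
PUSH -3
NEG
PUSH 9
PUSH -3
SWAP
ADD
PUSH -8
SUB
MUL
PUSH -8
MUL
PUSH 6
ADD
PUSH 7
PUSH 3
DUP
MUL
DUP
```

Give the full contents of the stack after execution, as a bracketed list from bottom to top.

[-330, 7, 9, 9]

PUSH -9 -> [-9]
POP     -> []
PUSH -3 -> [-3]
NEG     -> [3]
PUSH 9  -> [3, 9]
PUSH -3 -> [3, 9, -3]
SWAP    -> [3, -3, 9]
ADD     -> [3, 6]
PUSH -8 -> [3, 6, -8]
SUB     -> [3, 14]
MUL     -> [42]
PUSH -8 -> [42, -8]
MUL     -> [-336]
PUSH 6  -> [-336, 6]
ADD     -> [-330]
PUSH 7  -> [-330, 7]
PUSH 3  -> [-330, 7, 3]
DUP     -> [-330, 7, 3, 3]
MUL     -> [-330, 7, 9]
DUP     -> [-330, 7, 9, 9]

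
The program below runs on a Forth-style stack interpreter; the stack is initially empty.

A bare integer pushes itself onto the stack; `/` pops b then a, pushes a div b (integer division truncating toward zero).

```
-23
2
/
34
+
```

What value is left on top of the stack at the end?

-23 → -23
2   → -23 2
/   → -11
34  → -11 34
+   → 23

23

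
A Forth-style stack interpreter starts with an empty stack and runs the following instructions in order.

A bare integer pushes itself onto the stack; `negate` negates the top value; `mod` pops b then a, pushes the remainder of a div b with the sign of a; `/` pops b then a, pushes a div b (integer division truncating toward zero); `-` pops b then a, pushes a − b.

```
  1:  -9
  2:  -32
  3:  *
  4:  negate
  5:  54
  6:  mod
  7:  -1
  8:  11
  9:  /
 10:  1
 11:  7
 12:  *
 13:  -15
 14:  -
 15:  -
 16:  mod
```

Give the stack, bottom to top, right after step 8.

[-18, -1, 11]

-9     → [-9]
-32    → [-9, -32]
*      → [288]
negate → [-288]
54     → [-288, 54]
mod    → [-18]
-1     → [-18, -1]
11     → [-18, -1, 11]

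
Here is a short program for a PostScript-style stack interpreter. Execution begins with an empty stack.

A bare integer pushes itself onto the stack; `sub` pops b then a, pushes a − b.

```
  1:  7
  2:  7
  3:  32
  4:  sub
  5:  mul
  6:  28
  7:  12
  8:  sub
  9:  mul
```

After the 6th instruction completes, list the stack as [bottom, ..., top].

[-175, 28]

7   → [7]
7   → [7, 7]
32  → [7, 7, 32]
sub → [7, -25]
mul → [-175]
28  → [-175, 28]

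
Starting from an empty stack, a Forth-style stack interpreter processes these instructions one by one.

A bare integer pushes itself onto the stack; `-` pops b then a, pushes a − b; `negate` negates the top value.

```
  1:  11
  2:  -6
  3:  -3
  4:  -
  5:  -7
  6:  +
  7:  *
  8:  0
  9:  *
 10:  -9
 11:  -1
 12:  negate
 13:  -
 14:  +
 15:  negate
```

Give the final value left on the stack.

11     -> [11]
-6     -> [11, -6]
-3     -> [11, -6, -3]
-      -> [11, -3]
-7     -> [11, -3, -7]
+      -> [11, -10]
*      -> [-110]
0      -> [-110, 0]
*      -> [0]
-9     -> [0, -9]
-1     -> [0, -9, -1]
negate -> [0, -9, 1]
-      -> [0, -10]
+      -> [-10]
negate -> [10]

10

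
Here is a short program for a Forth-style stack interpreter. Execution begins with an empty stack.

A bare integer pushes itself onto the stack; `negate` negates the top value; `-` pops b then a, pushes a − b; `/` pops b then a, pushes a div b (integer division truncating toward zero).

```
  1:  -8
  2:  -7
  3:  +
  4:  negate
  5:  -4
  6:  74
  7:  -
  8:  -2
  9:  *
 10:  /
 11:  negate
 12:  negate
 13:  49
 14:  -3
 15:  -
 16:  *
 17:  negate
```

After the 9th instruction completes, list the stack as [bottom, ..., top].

[15, 156]

-8     : [-8]
-7     : [-8, -7]
+      : [-15]
negate : [15]
-4     : [15, -4]
74     : [15, -4, 74]
-      : [15, -78]
-2     : [15, -78, -2]
*      : [15, 156]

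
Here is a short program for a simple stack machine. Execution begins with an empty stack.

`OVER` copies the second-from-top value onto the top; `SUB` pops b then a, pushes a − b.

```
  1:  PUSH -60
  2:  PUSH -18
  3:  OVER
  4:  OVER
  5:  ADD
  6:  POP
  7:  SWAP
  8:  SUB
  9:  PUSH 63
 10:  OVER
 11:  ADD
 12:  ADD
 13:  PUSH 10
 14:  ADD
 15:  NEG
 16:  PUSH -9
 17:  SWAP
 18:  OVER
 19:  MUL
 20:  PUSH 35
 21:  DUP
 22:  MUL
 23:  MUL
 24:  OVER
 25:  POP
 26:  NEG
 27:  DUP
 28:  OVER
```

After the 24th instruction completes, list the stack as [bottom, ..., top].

PUSH -60 -> -60
PUSH -18 -> -60 -18
OVER     -> -60 -18 -60
OVER     -> -60 -18 -60 -18
ADD      -> -60 -18 -78
POP      -> -60 -18
SWAP     -> -18 -60
SUB      -> 42
PUSH 63  -> 42 63
OVER     -> 42 63 42
ADD      -> 42 105
ADD      -> 147
PUSH 10  -> 147 10
ADD      -> 157
NEG      -> -157
PUSH -9  -> -157 -9
SWAP     -> -9 -157
OVER     -> -9 -157 -9
MUL      -> -9 1413
PUSH 35  -> -9 1413 35
DUP      -> -9 1413 35 35
MUL      -> -9 1413 1225
MUL      -> -9 1730925
OVER     -> -9 1730925 -9

[-9, 1730925, -9]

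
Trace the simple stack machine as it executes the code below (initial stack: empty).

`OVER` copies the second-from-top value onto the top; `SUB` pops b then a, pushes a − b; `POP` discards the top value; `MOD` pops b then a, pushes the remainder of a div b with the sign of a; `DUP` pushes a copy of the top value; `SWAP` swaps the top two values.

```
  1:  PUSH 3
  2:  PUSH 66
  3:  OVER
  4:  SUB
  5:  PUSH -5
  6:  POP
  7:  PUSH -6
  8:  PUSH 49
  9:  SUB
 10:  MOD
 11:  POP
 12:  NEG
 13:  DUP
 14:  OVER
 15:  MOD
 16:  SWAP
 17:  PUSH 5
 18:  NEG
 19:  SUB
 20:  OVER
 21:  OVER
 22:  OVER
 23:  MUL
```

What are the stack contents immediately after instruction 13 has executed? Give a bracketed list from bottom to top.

[-3, -3]

PUSH 3  : [3]
PUSH 66 : [3, 66]
OVER    : [3, 66, 3]
SUB     : [3, 63]
PUSH -5 : [3, 63, -5]
POP     : [3, 63]
PUSH -6 : [3, 63, -6]
PUSH 49 : [3, 63, -6, 49]
SUB     : [3, 63, -55]
MOD     : [3, 8]
POP     : [3]
NEG     : [-3]
DUP     : [-3, -3]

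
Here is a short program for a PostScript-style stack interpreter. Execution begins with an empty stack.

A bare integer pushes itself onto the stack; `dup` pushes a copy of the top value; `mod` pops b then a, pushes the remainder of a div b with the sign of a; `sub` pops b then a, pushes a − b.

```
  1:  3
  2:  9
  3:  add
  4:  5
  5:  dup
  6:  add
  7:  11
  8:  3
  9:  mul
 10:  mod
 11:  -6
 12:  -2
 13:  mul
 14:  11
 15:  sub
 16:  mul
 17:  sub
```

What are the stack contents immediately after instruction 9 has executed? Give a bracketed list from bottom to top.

3    [3]
9    [3, 9]
add  [12]
5    [12, 5]
dup  [12, 5, 5]
add  [12, 10]
11   [12, 10, 11]
3    [12, 10, 11, 3]
mul  [12, 10, 33]

[12, 10, 33]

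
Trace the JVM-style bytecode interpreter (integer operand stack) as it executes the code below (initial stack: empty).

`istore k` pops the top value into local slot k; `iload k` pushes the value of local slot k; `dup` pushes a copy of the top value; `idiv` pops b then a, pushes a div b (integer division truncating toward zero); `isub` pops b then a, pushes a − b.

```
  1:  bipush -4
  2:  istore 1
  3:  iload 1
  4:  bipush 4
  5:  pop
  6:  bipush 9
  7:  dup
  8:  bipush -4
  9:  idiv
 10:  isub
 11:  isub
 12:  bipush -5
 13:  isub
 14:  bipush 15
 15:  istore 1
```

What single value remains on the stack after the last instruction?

bipush -4  [-4]
istore 1   []
iload 1    [-4]
bipush 4   [-4, 4]
pop        [-4]
bipush 9   [-4, 9]
dup        [-4, 9, 9]
bipush -4  [-4, 9, 9, -4]
idiv       [-4, 9, -2]
isub       [-4, 11]
isub       [-15]
bipush -5  [-15, -5]
isub       [-10]
bipush 15  [-10, 15]
istore 1   [-10]

-10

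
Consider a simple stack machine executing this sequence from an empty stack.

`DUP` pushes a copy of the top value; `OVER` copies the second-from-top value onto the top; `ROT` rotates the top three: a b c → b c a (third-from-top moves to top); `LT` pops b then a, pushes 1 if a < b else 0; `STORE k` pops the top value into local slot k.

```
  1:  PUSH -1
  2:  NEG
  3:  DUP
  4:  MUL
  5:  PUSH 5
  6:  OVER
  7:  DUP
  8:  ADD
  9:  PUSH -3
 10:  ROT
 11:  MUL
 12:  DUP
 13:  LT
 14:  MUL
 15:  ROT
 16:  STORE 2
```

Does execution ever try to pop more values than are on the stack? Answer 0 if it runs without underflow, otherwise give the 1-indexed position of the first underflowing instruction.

PUSH -1 -> -1
NEG     -> 1
DUP     -> 1 1
MUL     -> 1
PUSH 5  -> 1 5
OVER    -> 1 5 1
DUP     -> 1 5 1 1
ADD     -> 1 5 2
PUSH -3 -> 1 5 2 -3
ROT     -> 1 2 -3 5
MUL     -> 1 2 -15
DUP     -> 1 2 -15 -15
LT      -> 1 2 0
MUL     -> 1 0
ROT  — needs 3 operands, stack has 2 → underflow

15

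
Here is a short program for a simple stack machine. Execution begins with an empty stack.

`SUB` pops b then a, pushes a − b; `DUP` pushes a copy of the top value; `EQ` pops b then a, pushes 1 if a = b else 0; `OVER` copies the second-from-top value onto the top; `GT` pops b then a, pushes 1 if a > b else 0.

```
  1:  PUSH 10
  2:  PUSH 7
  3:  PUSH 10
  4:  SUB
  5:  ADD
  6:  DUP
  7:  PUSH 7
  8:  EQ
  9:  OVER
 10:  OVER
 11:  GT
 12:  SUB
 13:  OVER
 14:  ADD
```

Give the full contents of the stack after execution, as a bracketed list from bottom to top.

PUSH 10 : 10
PUSH 7  : 10 7
PUSH 10 : 10 7 10
SUB     : 10 -3
ADD     : 7
DUP     : 7 7
PUSH 7  : 7 7 7
EQ      : 7 1
OVER    : 7 1 7
OVER    : 7 1 7 1
GT      : 7 1 1
SUB     : 7 0
OVER    : 7 0 7
ADD     : 7 7

[7, 7]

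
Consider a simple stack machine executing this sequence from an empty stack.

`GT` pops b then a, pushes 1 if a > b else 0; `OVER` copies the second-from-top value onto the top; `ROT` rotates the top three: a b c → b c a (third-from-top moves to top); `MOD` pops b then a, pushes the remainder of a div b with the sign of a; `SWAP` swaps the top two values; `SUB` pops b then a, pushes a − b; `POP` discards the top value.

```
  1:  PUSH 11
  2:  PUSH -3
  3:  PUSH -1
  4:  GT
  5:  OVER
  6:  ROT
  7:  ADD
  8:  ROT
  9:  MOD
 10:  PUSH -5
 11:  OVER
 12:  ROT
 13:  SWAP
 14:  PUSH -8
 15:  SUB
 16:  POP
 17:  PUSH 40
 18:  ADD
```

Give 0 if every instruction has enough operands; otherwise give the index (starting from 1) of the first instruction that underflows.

8

PUSH 11 -> 11
PUSH -3 -> 11 -3
PUSH -1 -> 11 -3 -1
GT      -> 11 0
OVER    -> 11 0 11
ROT     -> 0 11 11
ADD     -> 0 22
ROT  — needs 3 operands, stack has 2 → underflow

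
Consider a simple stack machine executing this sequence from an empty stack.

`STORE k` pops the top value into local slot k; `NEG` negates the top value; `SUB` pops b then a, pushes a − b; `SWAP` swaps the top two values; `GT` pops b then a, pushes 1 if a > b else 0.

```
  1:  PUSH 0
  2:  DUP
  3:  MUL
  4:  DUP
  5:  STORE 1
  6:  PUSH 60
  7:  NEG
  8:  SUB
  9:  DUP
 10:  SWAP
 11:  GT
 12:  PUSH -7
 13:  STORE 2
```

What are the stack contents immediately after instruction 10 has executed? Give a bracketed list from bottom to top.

PUSH 0  → 0
DUP     → 0 0
MUL     → 0
DUP     → 0 0
STORE 1 → 0
PUSH 60 → 0 60
NEG     → 0 -60
SUB     → 60
DUP     → 60 60
SWAP    → 60 60

[60, 60]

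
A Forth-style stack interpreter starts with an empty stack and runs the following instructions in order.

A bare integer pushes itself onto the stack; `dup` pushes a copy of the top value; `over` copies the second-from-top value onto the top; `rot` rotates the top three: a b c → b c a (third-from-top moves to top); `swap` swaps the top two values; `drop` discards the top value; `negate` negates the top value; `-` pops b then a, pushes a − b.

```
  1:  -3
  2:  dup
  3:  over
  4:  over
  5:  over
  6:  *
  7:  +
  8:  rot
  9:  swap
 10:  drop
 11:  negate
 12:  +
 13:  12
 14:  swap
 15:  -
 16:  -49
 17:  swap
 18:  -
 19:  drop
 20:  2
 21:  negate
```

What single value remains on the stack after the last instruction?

-3      -3
dup     -3 -3
over    -3 -3 -3
over    -3 -3 -3 -3
over    -3 -3 -3 -3 -3
*       -3 -3 -3 9
+       -3 -3 6
rot     -3 6 -3
swap    -3 -3 6
drop    -3 -3
negate  -3 3
+       0
12      0 12
swap    12 0
-       12
-49     12 -49
swap    -49 12
-       -61
drop    (empty)
2       2
negate  -2

-2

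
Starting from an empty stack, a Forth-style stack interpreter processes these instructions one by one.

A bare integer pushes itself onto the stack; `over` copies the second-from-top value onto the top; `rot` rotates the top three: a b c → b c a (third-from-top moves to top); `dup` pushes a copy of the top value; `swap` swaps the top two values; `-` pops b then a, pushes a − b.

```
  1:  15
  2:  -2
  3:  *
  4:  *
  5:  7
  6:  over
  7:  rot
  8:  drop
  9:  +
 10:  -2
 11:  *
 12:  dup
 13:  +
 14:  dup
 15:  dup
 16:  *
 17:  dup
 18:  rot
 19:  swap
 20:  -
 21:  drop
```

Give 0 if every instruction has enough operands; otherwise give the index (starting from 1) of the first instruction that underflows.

15 : [15]
-2 : [15, -2]
*  : [-30]
*  — needs 2 operands, stack has 1 → underflow

4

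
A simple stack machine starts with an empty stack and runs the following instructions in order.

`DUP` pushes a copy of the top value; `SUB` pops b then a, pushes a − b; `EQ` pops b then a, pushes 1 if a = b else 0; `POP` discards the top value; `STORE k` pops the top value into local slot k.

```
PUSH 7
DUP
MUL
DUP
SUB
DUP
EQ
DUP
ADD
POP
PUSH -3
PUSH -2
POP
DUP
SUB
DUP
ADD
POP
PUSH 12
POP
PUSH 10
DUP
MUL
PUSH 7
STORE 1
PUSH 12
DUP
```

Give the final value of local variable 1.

7

PUSH 7  : [7]
DUP     : [7, 7]
MUL     : [49]
DUP     : [49, 49]
SUB     : [0]
DUP     : [0, 0]
EQ      : [1]
DUP     : [1, 1]
ADD     : [2]
POP     : []
PUSH -3 : [-3]
PUSH -2 : [-3, -2]
POP     : [-3]
DUP     : [-3, -3]
SUB     : [0]
DUP     : [0, 0]
ADD     : [0]
POP     : []
PUSH 12 : [12]
POP     : []
PUSH 10 : [10]
DUP     : [10, 10]
MUL     : [100]
PUSH 7  : [100, 7]
STORE 1 : [100]
PUSH 12 : [100, 12]
DUP     : [100, 12, 12]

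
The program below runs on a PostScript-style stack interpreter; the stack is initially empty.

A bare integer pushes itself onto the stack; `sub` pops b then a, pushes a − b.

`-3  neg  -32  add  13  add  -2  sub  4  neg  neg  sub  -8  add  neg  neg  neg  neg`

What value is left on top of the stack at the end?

-26

-3  -> [-3]
neg -> [3]
-32 -> [3, -32]
add -> [-29]
13  -> [-29, 13]
add -> [-16]
-2  -> [-16, -2]
sub -> [-14]
4   -> [-14, 4]
neg -> [-14, -4]
neg -> [-14, 4]
sub -> [-18]
-8  -> [-18, -8]
add -> [-26]
neg -> [26]
neg -> [-26]
neg -> [26]
neg -> [-26]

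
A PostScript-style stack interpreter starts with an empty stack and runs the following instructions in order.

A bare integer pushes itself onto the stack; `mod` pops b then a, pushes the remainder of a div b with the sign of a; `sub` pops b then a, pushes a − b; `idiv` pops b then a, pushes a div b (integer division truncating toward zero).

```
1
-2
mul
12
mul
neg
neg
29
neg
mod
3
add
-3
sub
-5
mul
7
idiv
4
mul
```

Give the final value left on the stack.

48

1    → 1
-2   → 1 -2
mul  → -2
12   → -2 12
mul  → -24
neg  → 24
neg  → -24
29   → -24 29
neg  → -24 -29
mod  → -24
3    → -24 3
add  → -21
-3   → -21 -3
sub  → -18
-5   → -18 -5
mul  → 90
7    → 90 7
idiv → 12
4    → 12 4
mul  → 48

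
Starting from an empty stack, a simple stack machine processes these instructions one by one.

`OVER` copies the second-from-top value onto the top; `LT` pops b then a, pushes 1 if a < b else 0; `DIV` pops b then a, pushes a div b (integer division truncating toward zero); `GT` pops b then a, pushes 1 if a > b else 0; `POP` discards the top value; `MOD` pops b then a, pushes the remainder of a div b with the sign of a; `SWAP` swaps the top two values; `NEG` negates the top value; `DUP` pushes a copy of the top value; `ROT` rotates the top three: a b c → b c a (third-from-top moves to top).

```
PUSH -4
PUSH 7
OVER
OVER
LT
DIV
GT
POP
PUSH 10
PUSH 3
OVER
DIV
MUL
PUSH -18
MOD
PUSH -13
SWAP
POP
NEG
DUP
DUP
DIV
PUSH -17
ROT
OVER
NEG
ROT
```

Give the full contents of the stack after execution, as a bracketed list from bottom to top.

[1, 13, 17, -17]

PUSH -4   -4
PUSH 7    -4 7
OVER      -4 7 -4
OVER      -4 7 -4 7
LT        -4 7 1
DIV       -4 7
GT        0
POP       (empty)
PUSH 10   10
PUSH 3    10 3
OVER      10 3 10
DIV       10 0
MUL       0
PUSH -18  0 -18
MOD       0
PUSH -13  0 -13
SWAP      -13 0
POP       -13
NEG       13
DUP       13 13
DUP       13 13 13
DIV       13 1
PUSH -17  13 1 -17
ROT       1 -17 13
OVER      1 -17 13 -17
NEG       1 -17 13 17
ROT       1 13 17 -17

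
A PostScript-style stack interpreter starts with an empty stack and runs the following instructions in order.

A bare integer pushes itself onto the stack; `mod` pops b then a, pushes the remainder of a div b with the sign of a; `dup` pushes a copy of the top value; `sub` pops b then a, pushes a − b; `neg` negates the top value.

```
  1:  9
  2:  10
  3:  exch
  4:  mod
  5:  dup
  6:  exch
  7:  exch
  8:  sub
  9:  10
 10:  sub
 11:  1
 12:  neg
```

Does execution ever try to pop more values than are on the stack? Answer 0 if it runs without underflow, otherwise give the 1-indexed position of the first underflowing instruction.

9    → [9]
10   → [9, 10]
exch → [10, 9]
mod  → [1]
dup  → [1, 1]
exch → [1, 1]
exch → [1, 1]
sub  → [0]
10   → [0, 10]
sub  → [-10]
1    → [-10, 1]
neg  → [-10, -1]

0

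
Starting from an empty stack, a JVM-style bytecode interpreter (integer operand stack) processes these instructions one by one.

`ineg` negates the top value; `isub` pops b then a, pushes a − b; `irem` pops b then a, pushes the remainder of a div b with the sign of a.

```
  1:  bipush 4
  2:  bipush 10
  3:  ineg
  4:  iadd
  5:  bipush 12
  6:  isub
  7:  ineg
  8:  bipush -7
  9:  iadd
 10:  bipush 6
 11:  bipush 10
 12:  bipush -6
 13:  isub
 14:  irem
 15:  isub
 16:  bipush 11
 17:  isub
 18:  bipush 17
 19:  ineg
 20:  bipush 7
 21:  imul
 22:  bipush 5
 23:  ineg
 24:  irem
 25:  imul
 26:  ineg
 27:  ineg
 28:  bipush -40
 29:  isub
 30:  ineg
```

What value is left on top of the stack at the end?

bipush 4   : [4]
bipush 10  : [4, 10]
ineg       : [4, -10]
iadd       : [-6]
bipush 12  : [-6, 12]
isub       : [-18]
ineg       : [18]
bipush -7  : [18, -7]
iadd       : [11]
bipush 6   : [11, 6]
bipush 10  : [11, 6, 10]
bipush -6  : [11, 6, 10, -6]
isub       : [11, 6, 16]
irem       : [11, 6]
isub       : [5]
bipush 11  : [5, 11]
isub       : [-6]
bipush 17  : [-6, 17]
ineg       : [-6, -17]
bipush 7   : [-6, -17, 7]
imul       : [-6, -119]
bipush 5   : [-6, -119, 5]
ineg       : [-6, -119, -5]
irem       : [-6, -4]
imul       : [24]
ineg       : [-24]
ineg       : [24]
bipush -40 : [24, -40]
isub       : [64]
ineg       : [-64]

-64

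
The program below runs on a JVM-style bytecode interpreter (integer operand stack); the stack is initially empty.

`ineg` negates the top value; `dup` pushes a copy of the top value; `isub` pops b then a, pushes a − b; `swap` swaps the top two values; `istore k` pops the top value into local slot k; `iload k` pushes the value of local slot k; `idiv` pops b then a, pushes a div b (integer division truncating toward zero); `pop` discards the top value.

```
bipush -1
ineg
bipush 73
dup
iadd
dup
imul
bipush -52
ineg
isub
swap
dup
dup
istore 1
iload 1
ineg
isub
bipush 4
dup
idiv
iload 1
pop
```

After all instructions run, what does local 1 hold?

bipush -1  : [-1]
ineg       : [1]
bipush 73  : [1, 73]
dup        : [1, 73, 73]
iadd       : [1, 146]
dup        : [1, 146, 146]
imul       : [1, 21316]
bipush -52 : [1, 21316, -52]
ineg       : [1, 21316, 52]
isub       : [1, 21264]
swap       : [21264, 1]
dup        : [21264, 1, 1]
dup        : [21264, 1, 1, 1]
istore 1   : [21264, 1, 1]
iload 1    : [21264, 1, 1, 1]
ineg       : [21264, 1, 1, -1]
isub       : [21264, 1, 2]
bipush 4   : [21264, 1, 2, 4]
dup        : [21264, 1, 2, 4, 4]
idiv       : [21264, 1, 2, 1]
iload 1    : [21264, 1, 2, 1, 1]
pop        : [21264, 1, 2, 1]

1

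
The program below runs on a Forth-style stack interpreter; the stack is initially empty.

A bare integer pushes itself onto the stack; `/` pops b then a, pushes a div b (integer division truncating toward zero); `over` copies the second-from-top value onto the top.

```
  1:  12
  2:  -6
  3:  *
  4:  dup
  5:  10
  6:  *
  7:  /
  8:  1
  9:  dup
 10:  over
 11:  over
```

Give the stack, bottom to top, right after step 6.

[-72, -720]

12  : 12
-6  : 12 -6
*   : -72
dup : -72 -72
10  : -72 -72 10
*   : -72 -720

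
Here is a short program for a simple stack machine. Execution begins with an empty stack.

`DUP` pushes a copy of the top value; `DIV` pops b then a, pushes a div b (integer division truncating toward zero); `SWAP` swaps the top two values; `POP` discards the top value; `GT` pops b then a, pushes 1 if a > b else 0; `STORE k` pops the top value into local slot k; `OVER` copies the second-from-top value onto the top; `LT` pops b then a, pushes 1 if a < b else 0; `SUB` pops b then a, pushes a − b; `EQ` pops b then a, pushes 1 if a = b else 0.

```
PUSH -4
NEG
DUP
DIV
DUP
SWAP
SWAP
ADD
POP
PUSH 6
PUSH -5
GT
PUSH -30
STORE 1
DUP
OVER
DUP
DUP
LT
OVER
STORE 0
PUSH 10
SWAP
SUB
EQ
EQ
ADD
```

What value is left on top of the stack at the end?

1

PUSH -4  → -4
NEG      → 4
DUP      → 4 4
DIV      → 1
DUP      → 1 1
SWAP     → 1 1
SWAP     → 1 1
ADD      → 2
POP      → (empty)
PUSH 6   → 6
PUSH -5  → 6 -5
GT       → 1
PUSH -30 → 1 -30
STORE 1  → 1
DUP      → 1 1
OVER     → 1 1 1
DUP      → 1 1 1 1
DUP      → 1 1 1 1 1
LT       → 1 1 1 0
OVER     → 1 1 1 0 1
STORE 0  → 1 1 1 0
PUSH 10  → 1 1 1 0 10
SWAP     → 1 1 1 10 0
SUB      → 1 1 1 10
EQ       → 1 1 0
EQ       → 1 0
ADD      → 1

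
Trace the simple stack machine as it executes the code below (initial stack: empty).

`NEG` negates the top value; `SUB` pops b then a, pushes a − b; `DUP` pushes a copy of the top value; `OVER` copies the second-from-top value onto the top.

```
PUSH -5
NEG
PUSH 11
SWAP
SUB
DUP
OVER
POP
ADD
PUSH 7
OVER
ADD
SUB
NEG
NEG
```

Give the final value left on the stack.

PUSH -5 : [-5]
NEG     : [5]
PUSH 11 : [5, 11]
SWAP    : [11, 5]
SUB     : [6]
DUP     : [6, 6]
OVER    : [6, 6, 6]
POP     : [6, 6]
ADD     : [12]
PUSH 7  : [12, 7]
OVER    : [12, 7, 12]
ADD     : [12, 19]
SUB     : [-7]
NEG     : [7]
NEG     : [-7]

-7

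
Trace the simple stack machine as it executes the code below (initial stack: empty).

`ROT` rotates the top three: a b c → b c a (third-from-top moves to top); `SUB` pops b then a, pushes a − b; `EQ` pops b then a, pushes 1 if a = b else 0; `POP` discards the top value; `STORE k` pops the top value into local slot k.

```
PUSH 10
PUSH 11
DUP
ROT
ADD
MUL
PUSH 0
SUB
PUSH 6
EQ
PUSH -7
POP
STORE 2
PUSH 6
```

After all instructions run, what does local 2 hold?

0

PUSH 10  10
PUSH 11  10 11
DUP      10 11 11
ROT      11 11 10
ADD      11 21
MUL      231
PUSH 0   231 0
SUB      231
PUSH 6   231 6
EQ       0
PUSH -7  0 -7
POP      0
STORE 2  (empty)
PUSH 6   6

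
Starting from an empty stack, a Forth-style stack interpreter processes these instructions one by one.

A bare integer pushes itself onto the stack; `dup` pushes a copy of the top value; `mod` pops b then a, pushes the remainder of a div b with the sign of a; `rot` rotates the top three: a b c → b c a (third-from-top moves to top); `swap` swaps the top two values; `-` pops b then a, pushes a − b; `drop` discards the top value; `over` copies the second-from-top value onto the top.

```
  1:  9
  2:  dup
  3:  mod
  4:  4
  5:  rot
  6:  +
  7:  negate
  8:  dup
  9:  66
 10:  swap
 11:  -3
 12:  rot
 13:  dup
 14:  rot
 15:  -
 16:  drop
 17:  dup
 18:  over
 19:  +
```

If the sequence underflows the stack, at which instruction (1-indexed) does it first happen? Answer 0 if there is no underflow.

5

9   → 9
dup → 9 9
mod → 0
4   → 0 4
rot  — needs 3 operands, stack has 2 → underflow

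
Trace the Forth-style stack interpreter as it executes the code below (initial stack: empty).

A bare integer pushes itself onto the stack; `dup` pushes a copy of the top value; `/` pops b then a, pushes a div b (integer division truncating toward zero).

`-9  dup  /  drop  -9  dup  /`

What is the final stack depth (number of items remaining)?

-9    [-9]
dup   [-9, -9]
/     [1]
drop  []
-9    [-9]
dup   [-9, -9]
/     [1]

1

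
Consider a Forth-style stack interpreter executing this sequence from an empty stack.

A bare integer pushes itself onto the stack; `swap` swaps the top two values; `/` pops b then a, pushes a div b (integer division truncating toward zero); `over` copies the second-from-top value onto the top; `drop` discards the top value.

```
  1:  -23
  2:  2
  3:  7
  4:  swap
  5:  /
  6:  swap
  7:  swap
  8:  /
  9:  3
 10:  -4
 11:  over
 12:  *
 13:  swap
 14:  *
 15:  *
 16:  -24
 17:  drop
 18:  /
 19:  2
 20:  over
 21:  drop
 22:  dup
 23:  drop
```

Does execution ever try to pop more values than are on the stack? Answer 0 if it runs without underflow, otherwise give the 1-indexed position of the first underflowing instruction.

-23   -23
2     -23 2
7     -23 2 7
swap  -23 7 2
/     -23 3
swap  3 -23
swap  -23 3
/     -7
3     -7 3
-4    -7 3 -4
over  -7 3 -4 3
*     -7 3 -12
swap  -7 -12 3
*     -7 -36
*     252
-24   252 -24
drop  252
/  — needs 2 operands, stack has 1 → underflow

18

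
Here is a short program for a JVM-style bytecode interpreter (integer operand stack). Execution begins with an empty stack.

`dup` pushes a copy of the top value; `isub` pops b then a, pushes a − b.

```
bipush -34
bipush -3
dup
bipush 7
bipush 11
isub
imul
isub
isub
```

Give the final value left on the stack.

-19

bipush -34 → [-34]
bipush -3  → [-34, -3]
dup        → [-34, -3, -3]
bipush 7   → [-34, -3, -3, 7]
bipush 11  → [-34, -3, -3, 7, 11]
isub       → [-34, -3, -3, -4]
imul       → [-34, -3, 12]
isub       → [-34, -15]
isub       → [-19]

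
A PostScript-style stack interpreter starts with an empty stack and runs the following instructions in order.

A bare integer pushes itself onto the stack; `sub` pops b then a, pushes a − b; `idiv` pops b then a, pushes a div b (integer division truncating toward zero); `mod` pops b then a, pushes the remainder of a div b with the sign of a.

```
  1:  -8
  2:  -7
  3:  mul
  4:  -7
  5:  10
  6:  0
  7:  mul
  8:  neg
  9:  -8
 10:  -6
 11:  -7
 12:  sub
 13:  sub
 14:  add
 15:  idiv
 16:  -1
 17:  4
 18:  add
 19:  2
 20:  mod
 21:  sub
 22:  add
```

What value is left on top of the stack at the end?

55

-8   -> -8
-7   -> -8 -7
mul  -> 56
-7   -> 56 -7
10   -> 56 -7 10
0    -> 56 -7 10 0
mul  -> 56 -7 0
neg  -> 56 -7 0
-8   -> 56 -7 0 -8
-6   -> 56 -7 0 -8 -6
-7   -> 56 -7 0 -8 -6 -7
sub  -> 56 -7 0 -8 1
sub  -> 56 -7 0 -9
add  -> 56 -7 -9
idiv -> 56 0
-1   -> 56 0 -1
4    -> 56 0 -1 4
add  -> 56 0 3
2    -> 56 0 3 2
mod  -> 56 0 1
sub  -> 56 -1
add  -> 55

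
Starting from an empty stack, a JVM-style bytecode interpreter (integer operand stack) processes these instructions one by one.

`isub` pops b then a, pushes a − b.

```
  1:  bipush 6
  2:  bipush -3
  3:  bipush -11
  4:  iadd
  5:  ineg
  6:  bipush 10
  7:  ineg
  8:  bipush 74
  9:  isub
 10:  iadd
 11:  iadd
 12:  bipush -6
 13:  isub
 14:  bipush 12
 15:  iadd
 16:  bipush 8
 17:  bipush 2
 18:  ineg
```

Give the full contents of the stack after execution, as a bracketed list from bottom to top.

[-46, 8, -2]

bipush 6   : [6]
bipush -3  : [6, -3]
bipush -11 : [6, -3, -11]
iadd       : [6, -14]
ineg       : [6, 14]
bipush 10  : [6, 14, 10]
ineg       : [6, 14, -10]
bipush 74  : [6, 14, -10, 74]
isub       : [6, 14, -84]
iadd       : [6, -70]
iadd       : [-64]
bipush -6  : [-64, -6]
isub       : [-58]
bipush 12  : [-58, 12]
iadd       : [-46]
bipush 8   : [-46, 8]
bipush 2   : [-46, 8, 2]
ineg       : [-46, 8, -2]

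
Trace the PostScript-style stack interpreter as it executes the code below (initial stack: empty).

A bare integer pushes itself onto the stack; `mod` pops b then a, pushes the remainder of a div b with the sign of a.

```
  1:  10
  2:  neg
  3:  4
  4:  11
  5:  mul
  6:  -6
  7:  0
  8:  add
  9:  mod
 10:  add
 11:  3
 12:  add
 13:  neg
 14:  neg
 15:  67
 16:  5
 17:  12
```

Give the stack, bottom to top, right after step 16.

[-5, 67, 5]

10  -> 10
neg -> -10
4   -> -10 4
11  -> -10 4 11
mul -> -10 44
-6  -> -10 44 -6
0   -> -10 44 -6 0
add -> -10 44 -6
mod -> -10 2
add -> -8
3   -> -8 3
add -> -5
neg -> 5
neg -> -5
67  -> -5 67
5   -> -5 67 5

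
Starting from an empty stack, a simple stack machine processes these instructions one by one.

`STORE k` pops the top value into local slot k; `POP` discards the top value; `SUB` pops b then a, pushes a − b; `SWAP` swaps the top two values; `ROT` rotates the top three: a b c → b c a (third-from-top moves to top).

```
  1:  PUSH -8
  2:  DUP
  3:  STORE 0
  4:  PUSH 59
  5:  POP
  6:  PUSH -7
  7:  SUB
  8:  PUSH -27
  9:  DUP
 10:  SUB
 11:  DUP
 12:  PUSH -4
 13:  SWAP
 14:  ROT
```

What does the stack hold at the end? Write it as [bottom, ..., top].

PUSH -8  → -8
DUP      → -8 -8
STORE 0  → -8
PUSH 59  → -8 59
POP      → -8
PUSH -7  → -8 -7
SUB      → -1
PUSH -27 → -1 -27
DUP      → -1 -27 -27
SUB      → -1 0
DUP      → -1 0 0
PUSH -4  → -1 0 0 -4
SWAP     → -1 0 -4 0
ROT      → -1 -4 0 0

[-1, -4, 0, 0]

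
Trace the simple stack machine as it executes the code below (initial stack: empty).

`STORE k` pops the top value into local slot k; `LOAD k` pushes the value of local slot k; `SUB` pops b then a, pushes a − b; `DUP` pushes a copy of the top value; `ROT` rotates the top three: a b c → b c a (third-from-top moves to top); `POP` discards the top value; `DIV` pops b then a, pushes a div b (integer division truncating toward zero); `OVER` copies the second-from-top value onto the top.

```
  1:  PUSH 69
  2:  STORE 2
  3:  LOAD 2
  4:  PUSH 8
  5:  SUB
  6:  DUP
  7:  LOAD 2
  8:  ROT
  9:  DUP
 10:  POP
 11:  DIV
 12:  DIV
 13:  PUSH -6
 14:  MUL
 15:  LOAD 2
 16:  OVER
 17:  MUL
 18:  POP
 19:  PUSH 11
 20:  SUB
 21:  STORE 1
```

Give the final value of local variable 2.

69

PUSH 69 -> [69]
STORE 2 -> []
LOAD 2  -> [69]
PUSH 8  -> [69, 8]
SUB     -> [61]
DUP     -> [61, 61]
LOAD 2  -> [61, 61, 69]
ROT     -> [61, 69, 61]
DUP     -> [61, 69, 61, 61]
POP     -> [61, 69, 61]
DIV     -> [61, 1]
DIV     -> [61]
PUSH -6 -> [61, -6]
MUL     -> [-366]
LOAD 2  -> [-366, 69]
OVER    -> [-366, 69, -366]
MUL     -> [-366, -25254]
POP     -> [-366]
PUSH 11 -> [-366, 11]
SUB     -> [-377]
STORE 1 -> []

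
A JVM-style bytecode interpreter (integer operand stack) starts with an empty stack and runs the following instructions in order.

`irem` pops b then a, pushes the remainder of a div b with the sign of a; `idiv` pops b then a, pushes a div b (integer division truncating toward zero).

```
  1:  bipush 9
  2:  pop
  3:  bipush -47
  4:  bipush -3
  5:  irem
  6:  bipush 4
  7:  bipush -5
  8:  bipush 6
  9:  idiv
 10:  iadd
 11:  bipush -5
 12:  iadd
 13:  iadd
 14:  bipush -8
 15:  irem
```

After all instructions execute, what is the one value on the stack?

bipush 9   → 9
pop        → (empty)
bipush -47 → -47
bipush -3  → -47 -3
irem       → -2
bipush 4   → -2 4
bipush -5  → -2 4 -5
bipush 6   → -2 4 -5 6
idiv       → -2 4 0
iadd       → -2 4
bipush -5  → -2 4 -5
iadd       → -2 -1
iadd       → -3
bipush -8  → -3 -8
irem       → -3

-3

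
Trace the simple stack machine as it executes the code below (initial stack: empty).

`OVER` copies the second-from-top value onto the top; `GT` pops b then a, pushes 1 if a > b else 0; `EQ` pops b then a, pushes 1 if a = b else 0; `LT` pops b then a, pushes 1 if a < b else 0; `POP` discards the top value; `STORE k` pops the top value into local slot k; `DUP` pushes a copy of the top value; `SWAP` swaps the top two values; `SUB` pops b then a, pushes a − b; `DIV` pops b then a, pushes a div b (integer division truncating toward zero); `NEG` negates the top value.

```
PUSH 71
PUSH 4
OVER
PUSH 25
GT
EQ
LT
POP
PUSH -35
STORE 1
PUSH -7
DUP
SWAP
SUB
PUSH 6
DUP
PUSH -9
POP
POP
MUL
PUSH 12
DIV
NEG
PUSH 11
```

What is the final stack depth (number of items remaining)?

2

PUSH 71  : 71
PUSH 4   : 71 4
OVER     : 71 4 71
PUSH 25  : 71 4 71 25
GT       : 71 4 1
EQ       : 71 0
LT       : 0
POP      : (empty)
PUSH -35 : -35
STORE 1  : (empty)
PUSH -7  : -7
DUP      : -7 -7
SWAP     : -7 -7
SUB      : 0
PUSH 6   : 0 6
DUP      : 0 6 6
PUSH -9  : 0 6 6 -9
POP      : 0 6 6
POP      : 0 6
MUL      : 0
PUSH 12  : 0 12
DIV      : 0
NEG      : 0
PUSH 11  : 0 11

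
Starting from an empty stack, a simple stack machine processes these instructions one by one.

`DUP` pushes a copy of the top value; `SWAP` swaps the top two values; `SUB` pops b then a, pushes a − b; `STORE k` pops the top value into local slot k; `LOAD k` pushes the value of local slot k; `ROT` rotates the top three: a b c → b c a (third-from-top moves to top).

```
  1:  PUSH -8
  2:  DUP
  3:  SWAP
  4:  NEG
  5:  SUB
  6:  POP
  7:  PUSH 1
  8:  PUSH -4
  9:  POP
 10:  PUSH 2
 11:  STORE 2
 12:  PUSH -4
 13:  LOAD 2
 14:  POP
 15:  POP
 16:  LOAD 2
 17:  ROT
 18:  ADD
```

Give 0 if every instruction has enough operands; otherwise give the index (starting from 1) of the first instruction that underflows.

17

PUSH -8 -> -8
DUP     -> -8 -8
SWAP    -> -8 -8
NEG     -> -8 8
SUB     -> -16
POP     -> (empty)
PUSH 1  -> 1
PUSH -4 -> 1 -4
POP     -> 1
PUSH 2  -> 1 2
STORE 2 -> 1
PUSH -4 -> 1 -4
LOAD 2  -> 1 -4 2
POP     -> 1 -4
POP     -> 1
LOAD 2  -> 1 2
ROT  — needs 3 operands, stack has 2 → underflow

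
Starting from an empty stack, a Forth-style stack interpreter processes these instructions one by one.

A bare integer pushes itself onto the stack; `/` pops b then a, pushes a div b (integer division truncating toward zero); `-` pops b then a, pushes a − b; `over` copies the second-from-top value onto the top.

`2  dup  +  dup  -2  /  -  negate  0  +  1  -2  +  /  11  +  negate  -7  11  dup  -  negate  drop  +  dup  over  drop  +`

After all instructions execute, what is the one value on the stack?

-48

2      -> [2]
dup    -> [2, 2]
+      -> [4]
dup    -> [4, 4]
-2     -> [4, 4, -2]
/      -> [4, -2]
-      -> [6]
negate -> [-6]
0      -> [-6, 0]
+      -> [-6]
1      -> [-6, 1]
-2     -> [-6, 1, -2]
+      -> [-6, -1]
/      -> [6]
11     -> [6, 11]
+      -> [17]
negate -> [-17]
-7     -> [-17, -7]
11     -> [-17, -7, 11]
dup    -> [-17, -7, 11, 11]
-      -> [-17, -7, 0]
negate -> [-17, -7, 0]
drop   -> [-17, -7]
+      -> [-24]
dup    -> [-24, -24]
over   -> [-24, -24, -24]
drop   -> [-24, -24]
+      -> [-48]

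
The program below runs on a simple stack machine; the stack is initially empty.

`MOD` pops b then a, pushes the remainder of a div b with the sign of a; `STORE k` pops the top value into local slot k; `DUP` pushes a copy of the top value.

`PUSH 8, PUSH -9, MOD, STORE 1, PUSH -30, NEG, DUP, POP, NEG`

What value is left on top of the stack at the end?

PUSH 8   : [8]
PUSH -9  : [8, -9]
MOD      : [8]
STORE 1  : []
PUSH -30 : [-30]
NEG      : [30]
DUP      : [30, 30]
POP      : [30]
NEG      : [-30]

-30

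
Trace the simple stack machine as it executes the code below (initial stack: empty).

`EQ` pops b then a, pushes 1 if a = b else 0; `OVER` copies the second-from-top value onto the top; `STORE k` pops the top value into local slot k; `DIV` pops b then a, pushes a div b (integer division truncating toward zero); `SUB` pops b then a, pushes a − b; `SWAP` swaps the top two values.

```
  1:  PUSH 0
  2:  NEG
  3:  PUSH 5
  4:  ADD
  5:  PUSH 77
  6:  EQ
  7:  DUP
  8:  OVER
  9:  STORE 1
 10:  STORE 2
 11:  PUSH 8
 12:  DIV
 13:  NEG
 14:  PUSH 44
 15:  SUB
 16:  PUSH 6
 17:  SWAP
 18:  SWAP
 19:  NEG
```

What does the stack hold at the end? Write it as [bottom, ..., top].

PUSH 0  -> 0
NEG     -> 0
PUSH 5  -> 0 5
ADD     -> 5
PUSH 77 -> 5 77
EQ      -> 0
DUP     -> 0 0
OVER    -> 0 0 0
STORE 1 -> 0 0
STORE 2 -> 0
PUSH 8  -> 0 8
DIV     -> 0
NEG     -> 0
PUSH 44 -> 0 44
SUB     -> -44
PUSH 6  -> -44 6
SWAP    -> 6 -44
SWAP    -> -44 6
NEG     -> -44 -6

[-44, -6]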